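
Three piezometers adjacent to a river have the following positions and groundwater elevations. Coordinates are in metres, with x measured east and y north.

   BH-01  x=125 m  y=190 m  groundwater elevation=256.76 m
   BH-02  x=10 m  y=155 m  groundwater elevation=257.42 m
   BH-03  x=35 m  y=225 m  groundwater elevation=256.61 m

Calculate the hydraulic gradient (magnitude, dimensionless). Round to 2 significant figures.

Taking BH-01 as reference: BH-02−BH-01 = (-115, -35, +0.66); BH-03−BH-01 = (-90, 35, -0.15).
Solve a·Δx + b·Δy = Δh: det = (-115)·35 − (-90)·(-35) = -7175.
∂h/∂x = [(+0.66)·35 − (-0.15)·(-35)] / -7175 = -0.002488
∂h/∂y = [(-115)·(-0.15) − (-90)·(+0.66)] / -7175 = -0.01068
|∇h| = √(-0.002488² + -0.01068²) = 0.01097

0.011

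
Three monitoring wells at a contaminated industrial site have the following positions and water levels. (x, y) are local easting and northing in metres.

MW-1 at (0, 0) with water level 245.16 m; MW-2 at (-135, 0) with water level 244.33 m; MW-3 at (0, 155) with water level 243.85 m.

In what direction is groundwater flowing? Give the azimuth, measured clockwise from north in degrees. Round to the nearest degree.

324°

∂h/∂x = (244.33 − 245.16) / (-135 − 0) = +0.006148
∂h/∂y = (243.85 − 245.16) / (155 − 0) = -0.008452
Flow direction (−∇h) has components (-0.006148 E, +0.008452 N).
Azimuth = atan2(E, N) = atan2(-0.006148, +0.008452) = 324.0° ≈ 324°.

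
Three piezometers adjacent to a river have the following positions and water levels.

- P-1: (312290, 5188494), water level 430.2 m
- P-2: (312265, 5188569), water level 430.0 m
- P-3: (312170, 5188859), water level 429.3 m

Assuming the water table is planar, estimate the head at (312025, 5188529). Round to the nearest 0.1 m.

419.0 m

Taking P-1 as reference: P-2−P-1 = (-25, 75, -0.2); P-3−P-1 = (-120, 365, -0.9).
Solve a·Δx + b·Δy = Δh: det = (-25)·365 − (-120)·75 = -125.
∂h/∂x = [(-0.2)·365 − (-0.9)·75] / -125 = +0.04400
∂h/∂y = [(-25)·(-0.9) − (-120)·(-0.2)] / -125 = +0.01200
h(312025, 5188529) = 430.2 + (+0.04400)·(-265) + (+0.01200)·(35) = 430.2 -11.660 +0.420 = 418.960 m.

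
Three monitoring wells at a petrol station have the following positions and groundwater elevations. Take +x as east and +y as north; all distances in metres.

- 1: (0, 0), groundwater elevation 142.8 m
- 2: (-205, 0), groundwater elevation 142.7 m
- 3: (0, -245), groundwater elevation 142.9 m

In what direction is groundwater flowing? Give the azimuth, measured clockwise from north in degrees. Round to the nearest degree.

310°

∂h/∂x = (142.7 − 142.8) / (-205 − 0) = +0.0004878
∂h/∂y = (142.9 − 142.8) / (-245 − 0) = -0.0004082
Flow direction (−∇h) has components (-0.0004878 E, +0.0004082 N).
Azimuth = atan2(E, N) = atan2(-0.0004878, +0.0004082) = 309.9° ≈ 310°.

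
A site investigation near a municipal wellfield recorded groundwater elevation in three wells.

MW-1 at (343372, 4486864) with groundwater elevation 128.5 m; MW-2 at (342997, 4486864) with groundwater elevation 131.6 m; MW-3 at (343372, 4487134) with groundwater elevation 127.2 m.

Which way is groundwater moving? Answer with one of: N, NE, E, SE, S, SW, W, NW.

NE

∂h/∂x = (131.6 − 128.5) / (342997 − 343372) = -0.008267
∂h/∂y = (127.2 − 128.5) / (4487134 − 4486864) = -0.004815
Flow = −∇h = (+0.008267 east, +0.004815 north), which points northeast.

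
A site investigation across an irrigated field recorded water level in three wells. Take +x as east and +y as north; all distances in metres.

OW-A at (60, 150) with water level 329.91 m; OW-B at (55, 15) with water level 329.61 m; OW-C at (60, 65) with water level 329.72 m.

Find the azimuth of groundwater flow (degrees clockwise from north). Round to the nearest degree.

171°

Taking OW-A as reference: OW-B−OW-A = (-5, -135, -0.30); OW-C−OW-A = (0, -85, -0.19).
Solve a·Δx + b·Δy = Δh: det = (-5)·(-85) − 0·(-135) = 425.
∂h/∂x = [(-0.30)·(-85) − (-0.19)·(-135)] / 425 = -0.0003529
∂h/∂y = [(-5)·(-0.19) − 0·(-0.30)] / 425 = +0.002235
Flow direction (−∇h) has components (+0.0003529 E, -0.002235 N).
Azimuth = atan2(E, N) = atan2(+0.0003529, -0.002235) = 171.0° ≈ 171°.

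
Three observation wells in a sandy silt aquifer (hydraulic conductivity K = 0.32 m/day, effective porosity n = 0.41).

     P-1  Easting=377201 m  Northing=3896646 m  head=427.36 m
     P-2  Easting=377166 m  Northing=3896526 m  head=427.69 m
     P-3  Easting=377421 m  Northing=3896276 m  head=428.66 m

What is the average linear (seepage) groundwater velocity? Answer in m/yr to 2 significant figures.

Differences from P-1: to P-2 (Δx, Δy, Δh) = (-35, -120, +0.33); to P-3 = (220, -370, +1.30).
Determinant of the coordinate differences = (-35)·(-370) − 220·(-120) = 39350.
∂h/∂x = [(+0.33)·(-370) − (+1.30)·(-120)] / 39350 = +0.0008615
∂h/∂y = [(-35)·(+1.30) − 220·(+0.33)] / 39350 = -0.003001
|∇h| = √(0.0008615² + -0.003001²) = 0.003122
Seepage velocity v = K·i/n = 0.32 × 0.003122 / 0.41 = 0.002437 m/day = 0.8901 m/yr.

0.89 m/yr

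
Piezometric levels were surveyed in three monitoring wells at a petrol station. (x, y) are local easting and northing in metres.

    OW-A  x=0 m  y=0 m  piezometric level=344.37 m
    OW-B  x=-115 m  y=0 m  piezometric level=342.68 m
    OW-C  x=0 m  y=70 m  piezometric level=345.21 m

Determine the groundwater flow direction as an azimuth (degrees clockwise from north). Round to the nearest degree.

231°

∂h/∂x = (342.68 − 344.37) / (-115 − 0) = +0.01470
∂h/∂y = (345.21 − 344.37) / (70 − 0) = +0.01200
Flow direction (−∇h) has components (-0.01470 E, -0.01200 N).
Azimuth = atan2(E, N) = atan2(-0.01470, -0.01200) = 230.8° ≈ 231°.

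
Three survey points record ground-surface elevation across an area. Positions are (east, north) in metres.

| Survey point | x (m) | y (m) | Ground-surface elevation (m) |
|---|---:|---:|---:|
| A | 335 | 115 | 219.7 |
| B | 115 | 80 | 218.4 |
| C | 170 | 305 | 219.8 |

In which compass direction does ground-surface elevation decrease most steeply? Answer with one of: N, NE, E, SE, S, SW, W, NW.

Three-point gradient (reference A): Δ to B = (-220, -35, -1.3), Δ to C = (-165, 190, +0.1).
∂z/∂x = +0.005118, ∂z/∂y = +0.004971 (det = -47575).
Steepest decrease is along −∇f = (-0.005118 E, -0.004971 N) → southwest.

SW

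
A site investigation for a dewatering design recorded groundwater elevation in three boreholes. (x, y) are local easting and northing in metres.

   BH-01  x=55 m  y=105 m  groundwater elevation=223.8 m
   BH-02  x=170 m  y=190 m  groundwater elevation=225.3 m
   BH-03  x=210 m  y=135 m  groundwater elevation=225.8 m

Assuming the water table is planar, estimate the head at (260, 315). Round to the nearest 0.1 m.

226.5 m

Taking BH-01 as reference: BH-02−BH-01 = (115, 85, +1.5); BH-03−BH-01 = (155, 30, +2.0).
Determinant of the coordinate differences = 115·30 − 155·85 = -9725.
∂h/∂x = [(+1.5)·30 − (+2.0)·85] / -9725 = +0.01285
∂h/∂y = [115·(+2.0) − 155·(+1.5)] / -9725 = +0.0002571
h(260, 315) = 223.8 + (+0.01285)·(205) + (+0.0002571)·(210) = 223.8 +2.635 +0.054 = 226.489 m.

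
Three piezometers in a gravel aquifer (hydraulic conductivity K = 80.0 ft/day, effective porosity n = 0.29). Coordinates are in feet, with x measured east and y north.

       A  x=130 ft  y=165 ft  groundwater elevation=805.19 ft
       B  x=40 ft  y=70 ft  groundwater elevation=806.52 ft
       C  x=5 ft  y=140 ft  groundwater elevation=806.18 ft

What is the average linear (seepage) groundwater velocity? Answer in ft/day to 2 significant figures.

Differences from A: to B (Δx, Δy, Δh) = (-90, -95, +1.33); to C = (-125, -25, +0.99).
Solve a·Δx + b·Δy = Δh: det = (-90)·(-25) − (-125)·(-95) = -9625.
∂h/∂x = [(+1.33)·(-25) − (+0.99)·(-95)] / -9625 = -0.006317
∂h/∂y = [(-90)·(+0.99) − (-125)·(+1.33)] / -9625 = -0.008016
|∇h| = √(-0.006317² + -0.008016²) = 0.01021
Seepage velocity v = K·i/n = 80.0 × 0.01021 / 0.29 = 2.817 ft/day.

2.8 ft/day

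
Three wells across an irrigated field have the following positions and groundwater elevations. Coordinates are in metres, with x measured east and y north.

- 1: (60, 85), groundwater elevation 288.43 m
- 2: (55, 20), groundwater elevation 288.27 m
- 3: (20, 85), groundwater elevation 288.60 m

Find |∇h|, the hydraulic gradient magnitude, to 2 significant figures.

0.0051

Taking 1 as reference: 2−1 = (-5, -65, -0.16); 3−1 = (-40, 0, +0.17).
Determinant of the coordinate differences = (-5)·0 − (-40)·(-65) = -2600.
∂h/∂x = [(-0.16)·0 − (+0.17)·(-65)] / -2600 = -0.004250
∂h/∂y = [(-5)·(+0.17) − (-40)·(-0.16)] / -2600 = +0.002788
|∇h| = √(-0.004250² + 0.002788²) = 0.005083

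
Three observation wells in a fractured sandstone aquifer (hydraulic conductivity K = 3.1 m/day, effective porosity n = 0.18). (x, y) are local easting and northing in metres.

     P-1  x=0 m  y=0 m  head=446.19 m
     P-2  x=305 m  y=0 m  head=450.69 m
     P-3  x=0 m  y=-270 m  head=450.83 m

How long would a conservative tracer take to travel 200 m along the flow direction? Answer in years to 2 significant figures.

∂h/∂x = (450.69 − 446.19) / (305 − 0) = +0.01475
∂h/∂y = (450.83 − 446.19) / (-270 − 0) = -0.01719
|∇h| = √(0.01475² + -0.01719²) = 0.02265
Seepage velocity v = K·i/n = 3.1 × 0.02265 / 0.18 = 0.3901 m/day.
t = 200 / 0.3901 = 512.7 days = 1.4 years.

1.4 years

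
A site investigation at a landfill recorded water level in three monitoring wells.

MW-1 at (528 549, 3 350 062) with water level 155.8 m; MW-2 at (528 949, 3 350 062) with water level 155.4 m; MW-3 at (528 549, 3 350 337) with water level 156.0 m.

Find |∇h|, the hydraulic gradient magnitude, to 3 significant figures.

0.00124

∂h/∂x = (155.4 − 155.8) / (528949 − 528549) = -0.001000
∂h/∂y = (156.0 − 155.8) / (3350337 − 3350062) = +0.0007273
|∇h| = √(-0.001000² + 0.0007273²) = 0.001237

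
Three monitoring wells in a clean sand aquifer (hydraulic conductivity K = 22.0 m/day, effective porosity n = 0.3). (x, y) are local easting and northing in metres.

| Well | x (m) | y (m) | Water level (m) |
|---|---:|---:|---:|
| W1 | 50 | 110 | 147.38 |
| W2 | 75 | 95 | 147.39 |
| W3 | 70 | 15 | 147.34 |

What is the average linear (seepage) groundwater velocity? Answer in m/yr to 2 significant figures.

Differences from W1: to W2 (Δx, Δy, Δh) = (25, -15, +0.01); to W3 = (20, -95, -0.04).
Solve a·Δx + b·Δy = Δh: det = 25·(-95) − 20·(-15) = -2075.
∂h/∂x = [(+0.01)·(-95) − (-0.04)·(-15)] / -2075 = +0.0007470
∂h/∂y = [25·(-0.04) − 20·(+0.01)] / -2075 = +0.0005783
|∇h| = √(0.0007470² + 0.0005783²) = 0.0009447
Seepage velocity v = K·i/n = 22.0 × 0.0009447 / 0.3 = 0.06928 m/day = 25.3 m/yr.

25 m/yr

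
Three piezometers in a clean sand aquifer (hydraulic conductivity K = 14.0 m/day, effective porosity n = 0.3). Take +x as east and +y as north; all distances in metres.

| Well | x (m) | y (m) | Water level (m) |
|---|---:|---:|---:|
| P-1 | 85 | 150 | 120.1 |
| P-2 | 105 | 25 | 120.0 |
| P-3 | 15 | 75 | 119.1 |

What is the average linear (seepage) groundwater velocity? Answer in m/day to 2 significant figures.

Taking P-1 as reference: P-2−P-1 = (20, -125, -0.1); P-3−P-1 = (-70, -75, -1.0).
Determinant of the coordinate differences = 20·(-75) − (-70)·(-125) = -10250.
∂h/∂x = [(-0.1)·(-75) − (-1.0)·(-125)] / -10250 = +0.01146
∂h/∂y = [20·(-1.0) − (-70)·(-0.1)] / -10250 = +0.002634
|∇h| = √(0.01146² + 0.002634²) = 0.01176
Seepage velocity v = K·i/n = 14.0 × 0.01176 / 0.3 = 0.5488 m/day.

0.55 m/day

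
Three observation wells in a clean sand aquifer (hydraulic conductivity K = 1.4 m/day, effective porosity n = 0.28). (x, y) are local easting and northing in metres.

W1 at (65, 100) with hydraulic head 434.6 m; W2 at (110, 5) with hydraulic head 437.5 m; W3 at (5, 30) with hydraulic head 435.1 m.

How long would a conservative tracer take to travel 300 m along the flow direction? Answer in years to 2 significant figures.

5.8 years

Three-point gradient (reference W1): Δ to W2 = (45, -95, +2.9), Δ to W3 = (-60, -70, +0.5).
∂h/∂x = +0.01757, ∂h/∂y = -0.02220 (det = -8850).
|∇h| = √(0.01757² + -0.02220²) = 0.02831
Seepage velocity v = K·i/n = 1.4 × 0.02831 / 0.28 = 0.1415 m/day.
t = 300 / 0.1415 = 2120 days = 5.8 years.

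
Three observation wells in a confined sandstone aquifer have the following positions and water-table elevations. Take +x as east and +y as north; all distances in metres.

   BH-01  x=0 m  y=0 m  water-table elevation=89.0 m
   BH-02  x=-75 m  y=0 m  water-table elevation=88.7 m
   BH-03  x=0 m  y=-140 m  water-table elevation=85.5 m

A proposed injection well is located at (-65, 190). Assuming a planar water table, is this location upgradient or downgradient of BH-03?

∂h/∂x = (88.7 − 89.0) / (-75 − 0) = +0.004000
∂h/∂y = (85.5 − 89.0) / (-140 − 0) = +0.02500
Head at (-65, 190) = 89.0 + (+0.004000)·(-65) + (+0.02500)·(190) = 93.49 m.
That is higher than the 85.5 m at BH-03, so the point is upgradient.

upgradient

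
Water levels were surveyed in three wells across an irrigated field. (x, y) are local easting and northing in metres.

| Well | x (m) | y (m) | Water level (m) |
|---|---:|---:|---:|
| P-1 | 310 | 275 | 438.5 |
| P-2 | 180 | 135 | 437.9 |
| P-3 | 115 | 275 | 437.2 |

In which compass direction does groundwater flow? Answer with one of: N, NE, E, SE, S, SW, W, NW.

With h = a·x + b·y + c and P-1 as origin, the differences give:
  (-130)·a + (-140)·b = -0.6
  (-195)·a + 0·b = -1.3
Eliminate b (×0 and ×(-140), subtract): -27300·a = -182.00 → a = ∂h/∂x = +0.006667
Back-substitute: b = ∂h/∂y = -0.001905.
Flow = −∇h = (-0.006667 east, +0.001905 north), which points west.

W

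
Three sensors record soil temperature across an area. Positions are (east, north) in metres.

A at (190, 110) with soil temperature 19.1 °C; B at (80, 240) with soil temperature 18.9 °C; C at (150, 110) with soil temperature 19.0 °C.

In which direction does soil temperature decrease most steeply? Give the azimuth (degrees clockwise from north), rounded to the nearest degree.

257°

With T = a·x + b·y + c and A as origin, the differences give:
  (-110)·a + 130·b = -0.2
  (-40)·a + 0·b = -0.1
Eliminate b (×0 and ×130, subtract): 5200·a = 13.00 → a = ∂T/∂x = +0.002500
Back-substitute: b = ∂T/∂y = +0.0005769.
Steepest decrease is along −∇f: components (-0.002500 E, -0.0005769 N).
Azimuth = atan2(-0.002500, -0.0005769) = 257.0° ≈ 257°.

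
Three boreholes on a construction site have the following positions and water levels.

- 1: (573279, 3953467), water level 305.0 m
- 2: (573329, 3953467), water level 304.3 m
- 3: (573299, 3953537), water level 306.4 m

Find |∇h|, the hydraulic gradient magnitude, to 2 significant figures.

Differences from 1: to 2 (Δx, Δy, Δh) = (50, 0, -0.7); to 3 = (20, 70, +1.4).
Solve a·Δx + b·Δy = Δh: det = 50·70 − 20·0 = 3500.
∂h/∂x = [(-0.7)·70 − (+1.4)·0] / 3500 = -0.01400
∂h/∂y = [50·(+1.4) − 20·(-0.7)] / 3500 = +0.02400
|∇h| = √(-0.01400² + 0.02400²) = 0.02778

0.028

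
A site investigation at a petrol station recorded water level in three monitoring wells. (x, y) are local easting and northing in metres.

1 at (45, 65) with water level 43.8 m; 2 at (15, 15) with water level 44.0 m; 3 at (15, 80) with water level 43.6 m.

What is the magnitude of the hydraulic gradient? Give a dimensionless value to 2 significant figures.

0.0071

Differences from 1: to 2 (Δx, Δy, Δh) = (-30, -50, +0.2); to 3 = (-30, 15, -0.2).
Determinant of the coordinate differences = (-30)·15 − (-30)·(-50) = -1950.
∂h/∂x = [(+0.2)·15 − (-0.2)·(-50)] / -1950 = +0.003590
∂h/∂y = [(-30)·(-0.2) − (-30)·(+0.2)] / -1950 = -0.006154
|∇h| = √(0.003590² + -0.006154²) = 0.007125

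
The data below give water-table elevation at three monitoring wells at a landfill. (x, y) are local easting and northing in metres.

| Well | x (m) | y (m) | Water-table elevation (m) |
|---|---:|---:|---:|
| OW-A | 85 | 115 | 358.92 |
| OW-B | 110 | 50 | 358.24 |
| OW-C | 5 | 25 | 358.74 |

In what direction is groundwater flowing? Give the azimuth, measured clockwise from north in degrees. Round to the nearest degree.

Three-point gradient (reference OW-A): Δ to OW-B = (25, -65, -0.68), Δ to OW-C = (-80, -90, -0.18).
∂h/∂x = -0.006644, ∂h/∂y = +0.007906 (det = -7450).
Flow direction (−∇h) has components (+0.006644 E, -0.007906 N).
Azimuth = atan2(E, N) = atan2(+0.006644, -0.007906) = 140.0° ≈ 140°.

140°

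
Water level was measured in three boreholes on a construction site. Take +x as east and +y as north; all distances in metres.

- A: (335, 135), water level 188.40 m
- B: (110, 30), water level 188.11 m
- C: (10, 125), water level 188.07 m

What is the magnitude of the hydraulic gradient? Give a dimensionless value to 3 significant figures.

With h = a·x + b·y + c and A as origin, the differences give:
  (-225)·a + (-105)·b = -0.29
  (-325)·a + (-10)·b = -0.33
Eliminate b (×(-10) and ×(-105), subtract): -31875·a = -31.750 → a = ∂h/∂x = +0.0009961
Back-substitute: b = ∂h/∂y = +0.0006275.
|∇h| = √(0.0009961² + 0.0006275²) = 0.001177

0.00118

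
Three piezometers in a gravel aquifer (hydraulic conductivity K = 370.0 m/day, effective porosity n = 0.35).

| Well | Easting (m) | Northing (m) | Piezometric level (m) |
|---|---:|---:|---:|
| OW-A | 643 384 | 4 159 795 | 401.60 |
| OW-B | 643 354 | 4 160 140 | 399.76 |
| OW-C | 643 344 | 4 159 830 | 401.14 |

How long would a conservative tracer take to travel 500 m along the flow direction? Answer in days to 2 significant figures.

With h = a·x + b·y + c and OW-A as origin, the differences give:
  (-30)·a + 345·b = -1.84
  (-40)·a + 35·b = -0.46
Eliminate b (×35 and ×345, subtract): 12750·a = 94.300 → a = ∂h/∂x = +0.007396
Back-substitute: b = ∂h/∂y = -0.004690.
|∇h| = √(0.007396² + -0.004690²) = 0.008758
Seepage velocity v = K·i/n = 370.0 × 0.008758 / 0.35 = 9.258 m/day.
t = 500 / 9.258 = 54.01 days.

54 days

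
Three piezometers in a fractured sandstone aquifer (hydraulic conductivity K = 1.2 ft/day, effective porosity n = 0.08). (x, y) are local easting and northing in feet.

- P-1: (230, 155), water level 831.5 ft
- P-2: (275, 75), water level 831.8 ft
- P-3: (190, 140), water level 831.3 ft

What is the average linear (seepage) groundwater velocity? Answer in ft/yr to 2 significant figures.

Differences from P-1: to P-2 (Δx, Δy, Δh) = (45, -80, +0.3); to P-3 = (-40, -15, -0.2).
Solve a·Δx + b·Δy = Δh: det = 45·(-15) − (-40)·(-80) = -3875.
∂h/∂x = [(+0.3)·(-15) − (-0.2)·(-80)] / -3875 = +0.005290
∂h/∂y = [45·(-0.2) − (-40)·(+0.3)] / -3875 = -0.0007742
|∇h| = √(0.005290² + -0.0007742²) = 0.005346
Seepage velocity v = K·i/n = 1.2 × 0.005346 / 0.08 = 0.08019 ft/day = 29.29 ft/yr.

29 ft/yr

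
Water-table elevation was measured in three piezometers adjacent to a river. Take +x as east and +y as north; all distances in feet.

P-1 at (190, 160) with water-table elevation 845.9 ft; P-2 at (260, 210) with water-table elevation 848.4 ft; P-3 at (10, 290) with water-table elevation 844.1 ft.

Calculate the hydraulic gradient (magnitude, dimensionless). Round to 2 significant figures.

0.029

With h = a·x + b·y + c and P-1 as origin, the differences give:
  70·a + 50·b = +2.5
  (-180)·a + 130·b = -1.8
Eliminate b (×130 and ×50, subtract): 18100·a = 415.00 → a = ∂h/∂x = +0.02293
Back-substitute: b = ∂h/∂y = +0.01790.
|∇h| = √(0.02293² + 0.01790²) = 0.02909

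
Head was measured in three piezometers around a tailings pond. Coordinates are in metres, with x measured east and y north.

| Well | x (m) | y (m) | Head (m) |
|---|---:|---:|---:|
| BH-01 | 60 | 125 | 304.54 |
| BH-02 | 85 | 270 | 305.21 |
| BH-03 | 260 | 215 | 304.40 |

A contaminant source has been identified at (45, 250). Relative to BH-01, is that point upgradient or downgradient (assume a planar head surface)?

With h = a·x + b·y + c and BH-01 as origin, the differences give:
  25·a + 145·b = +0.67
  200·a + 90·b = -0.14
Eliminate b (×90 and ×145, subtract): -26750·a = 80.600 → a = ∂h/∂x = -0.003013
Back-substitute: b = ∂h/∂y = +0.005140.
Head at (45, 250) = 304.54 + (-0.003013)·(-15) + (+0.005140)·(125) = 305.23 m.
That is higher than the 304.54 m at BH-01, so the point is upgradient.

upgradient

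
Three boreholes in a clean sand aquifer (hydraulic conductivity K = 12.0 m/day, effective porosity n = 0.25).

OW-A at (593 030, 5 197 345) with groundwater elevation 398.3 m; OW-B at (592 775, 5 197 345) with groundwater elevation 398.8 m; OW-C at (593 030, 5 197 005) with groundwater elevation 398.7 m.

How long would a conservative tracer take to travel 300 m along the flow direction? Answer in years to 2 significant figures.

7.5 years

∂h/∂x = (398.8 − 398.3) / (592775 − 593030) = -0.001961
∂h/∂y = (398.7 − 398.3) / (5197005 − 5197345) = -0.001176
|∇h| = √(-0.001961² + -0.001176²) = 0.002287
Seepage velocity v = K·i/n = 12.0 × 0.002287 / 0.25 = 0.1098 m/day.
t = 300 / 0.1098 = 2732 days = 7.48 years.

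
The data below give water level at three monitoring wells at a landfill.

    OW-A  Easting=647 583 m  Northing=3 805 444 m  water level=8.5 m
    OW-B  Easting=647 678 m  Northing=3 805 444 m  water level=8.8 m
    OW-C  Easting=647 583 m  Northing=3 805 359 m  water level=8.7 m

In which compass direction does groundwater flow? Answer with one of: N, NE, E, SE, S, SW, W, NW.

∂h/∂x = (8.8 − 8.5) / (647678 − 647583) = +0.003158
∂h/∂y = (8.7 − 8.5) / (3805359 − 3805444) = -0.002353
Flow = −∇h = (-0.003158 east, +0.002353 north), which points northwest.

NW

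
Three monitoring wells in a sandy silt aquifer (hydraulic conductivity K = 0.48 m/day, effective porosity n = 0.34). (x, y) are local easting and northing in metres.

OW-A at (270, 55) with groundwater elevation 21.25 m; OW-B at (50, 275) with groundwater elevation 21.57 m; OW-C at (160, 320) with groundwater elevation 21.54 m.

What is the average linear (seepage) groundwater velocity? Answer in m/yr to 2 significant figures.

0.54 m/yr

Taking OW-A as reference: OW-B−OW-A = (-220, 220, +0.32); OW-C−OW-A = (-110, 265, +0.29).
Solve a·Δx + b·Δy = Δh: det = (-220)·265 − (-110)·220 = -34100.
∂h/∂x = [(+0.32)·265 − (+0.29)·220] / -34100 = -0.0006158
∂h/∂y = [(-220)·(+0.29) − (-110)·(+0.32)] / -34100 = +0.0008387
|∇h| = √(-0.0006158² + 0.0008387²) = 0.00104
Seepage velocity v = K·i/n = 0.48 × 0.00104 / 0.34 = 0.001468 m/day = 0.5362 m/yr.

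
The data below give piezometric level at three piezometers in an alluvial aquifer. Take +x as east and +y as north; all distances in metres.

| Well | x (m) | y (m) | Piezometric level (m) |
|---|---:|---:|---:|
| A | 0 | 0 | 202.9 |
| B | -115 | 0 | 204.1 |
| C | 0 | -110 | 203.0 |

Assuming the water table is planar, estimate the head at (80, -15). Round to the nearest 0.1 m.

∂h/∂x = (204.1 − 202.9) / (-115 − 0) = -0.01043
∂h/∂y = (203.0 − 202.9) / (-110 − 0) = -0.0009091
h(80, -15) = 202.9 + (-0.01043)·(80) + (-0.0009091)·(-15) = 202.9 -0.835 +0.014 = 202.079 m.

202.1 m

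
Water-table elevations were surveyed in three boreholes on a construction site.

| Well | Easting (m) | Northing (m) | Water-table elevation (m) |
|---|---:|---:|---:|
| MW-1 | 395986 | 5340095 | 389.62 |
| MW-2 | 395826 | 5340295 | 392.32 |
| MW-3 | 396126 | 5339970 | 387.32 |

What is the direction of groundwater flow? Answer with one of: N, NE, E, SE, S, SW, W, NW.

E

Taking MW-1 as reference: MW-2−MW-1 = (-160, 200, +2.70); MW-3−MW-1 = (140, -125, -2.30).
Determinant of the coordinate differences = (-160)·(-125) − 140·200 = -8000.
∂h/∂x = [(+2.70)·(-125) − (-2.30)·200] / -8000 = -0.01531
∂h/∂y = [(-160)·(-2.30) − 140·(+2.70)] / -8000 = +0.001250
Flow = −∇h = (+0.01531 east, -0.001250 north), which points east.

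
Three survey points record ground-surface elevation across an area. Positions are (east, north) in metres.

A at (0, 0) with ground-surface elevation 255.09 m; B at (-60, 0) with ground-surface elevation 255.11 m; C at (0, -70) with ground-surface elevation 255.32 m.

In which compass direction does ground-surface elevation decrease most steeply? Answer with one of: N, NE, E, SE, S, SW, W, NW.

N

∂z/∂x = (255.11 − 255.09) / (-60 − 0) = -0.0003333
∂z/∂y = (255.32 − 255.09) / (-70 − 0) = -0.003286
Steepest decrease is along −∇f = (+0.0003333 E, +0.003286 N) → north.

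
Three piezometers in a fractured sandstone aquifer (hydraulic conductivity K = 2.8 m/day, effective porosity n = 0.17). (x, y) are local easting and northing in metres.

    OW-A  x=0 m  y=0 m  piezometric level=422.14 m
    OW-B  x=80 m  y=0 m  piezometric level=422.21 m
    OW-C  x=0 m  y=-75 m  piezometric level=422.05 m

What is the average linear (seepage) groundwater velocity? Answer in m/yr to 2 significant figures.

∂h/∂x = (422.21 − 422.14) / (80 − 0) = +0.0008750
∂h/∂y = (422.05 − 422.14) / (-75 − 0) = +0.001200
|∇h| = √(0.0008750² + 0.001200²) = 0.001485
Seepage velocity v = K·i/n = 2.8 × 0.001485 / 0.17 = 0.02446 m/day = 8.934 m/yr.

8.9 m/yr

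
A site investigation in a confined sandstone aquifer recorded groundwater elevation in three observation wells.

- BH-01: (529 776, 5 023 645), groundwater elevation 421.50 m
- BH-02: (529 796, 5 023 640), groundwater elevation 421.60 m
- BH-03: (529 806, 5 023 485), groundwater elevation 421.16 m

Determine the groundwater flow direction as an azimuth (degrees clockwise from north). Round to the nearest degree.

241°

Three-point gradient (reference BH-01): Δ to BH-02 = (20, -5, +0.10), Δ to BH-03 = (30, -160, -0.34).
∂h/∂x = +0.005803, ∂h/∂y = +0.003213 (det = -3050).
Flow direction (−∇h) has components (-0.005803 E, -0.003213 N).
Azimuth = atan2(E, N) = atan2(-0.005803, -0.003213) = 241.0° ≈ 241°.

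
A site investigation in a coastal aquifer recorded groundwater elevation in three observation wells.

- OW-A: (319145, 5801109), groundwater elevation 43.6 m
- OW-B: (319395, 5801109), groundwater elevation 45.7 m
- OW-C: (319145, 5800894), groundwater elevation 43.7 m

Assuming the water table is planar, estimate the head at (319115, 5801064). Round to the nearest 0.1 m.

43.4 m

∂h/∂x = (45.7 − 43.6) / (319395 − 319145) = +0.008400
∂h/∂y = (43.7 − 43.6) / (5800894 − 5801109) = -0.0004651
h(319115, 5801064) = 43.6 + (+0.008400)·(-30) + (-0.0004651)·(-45) = 43.6 -0.252 +0.021 = 43.369 m.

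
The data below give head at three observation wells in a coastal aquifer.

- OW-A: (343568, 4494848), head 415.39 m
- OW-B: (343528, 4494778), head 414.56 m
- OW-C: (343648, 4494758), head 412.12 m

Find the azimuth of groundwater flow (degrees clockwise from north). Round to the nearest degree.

Differences from OW-A: to OW-B (Δx, Δy, Δh) = (-40, -70, -0.83); to OW-C = (80, -90, -3.27).
Solve a·Δx + b·Δy = Δh: det = (-40)·(-90) − 80·(-70) = 9200.
∂h/∂x = [(-0.83)·(-90) − (-3.27)·(-70)] / 9200 = -0.01676
∂h/∂y = [(-40)·(-3.27) − 80·(-0.83)] / 9200 = +0.02143
Flow direction (−∇h) has components (+0.01676 E, -0.02143 N).
Azimuth = atan2(E, N) = atan2(+0.01676, -0.02143) = 142.0° ≈ 142°.

142°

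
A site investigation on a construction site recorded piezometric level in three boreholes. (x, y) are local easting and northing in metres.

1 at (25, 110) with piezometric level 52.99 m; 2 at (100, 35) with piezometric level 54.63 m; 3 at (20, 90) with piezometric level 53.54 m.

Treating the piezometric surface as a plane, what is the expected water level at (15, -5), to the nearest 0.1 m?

Three-point gradient (reference 1): Δ to 2 = (75, -75, +1.64), Δ to 3 = (-5, -20, +0.55).
∂h/∂x = -0.004507, ∂h/∂y = -0.02637 (det = -1875).
h(15, -5) = 52.99 + (-0.004507)·(-10) + (-0.02637)·(-115) = 52.99 +0.045 +3.033 = 56.068 m.

56.1 m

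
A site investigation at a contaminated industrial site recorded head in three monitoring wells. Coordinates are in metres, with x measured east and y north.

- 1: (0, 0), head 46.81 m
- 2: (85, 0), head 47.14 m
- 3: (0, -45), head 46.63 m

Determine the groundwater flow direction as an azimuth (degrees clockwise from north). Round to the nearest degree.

224°

∂h/∂x = (47.14 − 46.81) / (85 − 0) = +0.003882
∂h/∂y = (46.63 − 46.81) / (-45 − 0) = +0.004000
Flow direction (−∇h) has components (-0.003882 E, -0.004000 N).
Azimuth = atan2(E, N) = atan2(-0.003882, -0.004000) = 224.1° ≈ 224°.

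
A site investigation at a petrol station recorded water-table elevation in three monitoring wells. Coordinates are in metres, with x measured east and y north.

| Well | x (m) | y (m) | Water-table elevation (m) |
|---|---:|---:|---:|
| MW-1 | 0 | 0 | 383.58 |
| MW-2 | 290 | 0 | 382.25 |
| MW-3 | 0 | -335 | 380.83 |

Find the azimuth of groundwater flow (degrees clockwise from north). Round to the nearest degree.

151°

∂h/∂x = (382.25 − 383.58) / (290 − 0) = -0.004586
∂h/∂y = (380.83 − 383.58) / (-335 − 0) = +0.008209
Flow direction (−∇h) has components (+0.004586 E, -0.008209 N).
Azimuth = atan2(E, N) = atan2(+0.004586, -0.008209) = 150.8° ≈ 151°.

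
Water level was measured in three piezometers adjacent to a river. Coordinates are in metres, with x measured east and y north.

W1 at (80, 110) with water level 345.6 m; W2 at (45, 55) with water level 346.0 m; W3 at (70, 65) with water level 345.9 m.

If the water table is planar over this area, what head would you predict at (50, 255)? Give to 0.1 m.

Differences from W1: to W2 (Δx, Δy, Δh) = (-35, -55, +0.4); to W3 = (-10, -45, +0.3).
Determinant of the coordinate differences = (-35)·(-45) − (-10)·(-55) = 1025.
∂h/∂x = [(+0.4)·(-45) − (+0.3)·(-55)] / 1025 = -0.001463
∂h/∂y = [(-35)·(+0.3) − (-10)·(+0.4)] / 1025 = -0.006341
h(50, 255) = 345.6 + (-0.001463)·(-30) + (-0.006341)·(145) = 345.6 +0.044 -0.920 = 344.724 m.

344.7 m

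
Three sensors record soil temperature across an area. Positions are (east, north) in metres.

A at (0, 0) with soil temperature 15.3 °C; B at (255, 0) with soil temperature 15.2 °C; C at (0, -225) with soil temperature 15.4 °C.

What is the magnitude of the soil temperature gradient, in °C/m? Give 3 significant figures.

0.000593 °C/m

∂T/∂x = (15.2 − 15.3) / (255 − 0) = -0.0003922
∂T/∂y = (15.4 − 15.3) / (-225 − 0) = -0.0004444
|∇f| = √(-0.0003922² + -0.0004444²) = 0.0005927 °C/m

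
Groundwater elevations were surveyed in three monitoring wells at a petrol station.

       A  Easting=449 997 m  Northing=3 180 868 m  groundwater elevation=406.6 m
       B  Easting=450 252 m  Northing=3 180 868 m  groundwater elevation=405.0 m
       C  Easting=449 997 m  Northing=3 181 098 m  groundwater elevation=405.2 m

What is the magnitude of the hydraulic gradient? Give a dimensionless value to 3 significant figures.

0.00874

∂h/∂x = (405.0 − 406.6) / (450252 − 449997) = -0.006275
∂h/∂y = (405.2 − 406.6) / (3181098 − 3180868) = -0.006087
|∇h| = √(-0.006275² + -0.006087²) = 0.008742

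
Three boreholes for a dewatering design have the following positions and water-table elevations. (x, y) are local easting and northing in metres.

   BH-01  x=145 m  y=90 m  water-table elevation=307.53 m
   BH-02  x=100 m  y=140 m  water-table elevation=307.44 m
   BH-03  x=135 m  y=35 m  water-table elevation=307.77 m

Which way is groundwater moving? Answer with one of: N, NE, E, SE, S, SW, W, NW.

With h = a·x + b·y + c and BH-01 as origin, the differences give:
  (-45)·a + 50·b = -0.09
  (-10)·a + (-55)·b = +0.24
Eliminate b (×(-55) and ×50, subtract): 2975·a = -7.050 → a = ∂h/∂x = -0.002370
Back-substitute: b = ∂h/∂y = -0.003933.
Flow = −∇h = (+0.002370 east, +0.003933 north), which points northeast.

NE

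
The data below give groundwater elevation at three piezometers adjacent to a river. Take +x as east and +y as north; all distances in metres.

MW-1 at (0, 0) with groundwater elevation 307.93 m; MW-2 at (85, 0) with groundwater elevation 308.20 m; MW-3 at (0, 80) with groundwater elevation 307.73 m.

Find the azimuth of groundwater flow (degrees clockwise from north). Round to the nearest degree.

∂h/∂x = (308.20 − 307.93) / (85 − 0) = +0.003176
∂h/∂y = (307.73 − 307.93) / (80 − 0) = -0.002500
Flow direction (−∇h) has components (-0.003176 E, +0.002500 N).
Azimuth = atan2(E, N) = atan2(-0.003176, +0.002500) = 308.2° ≈ 308°.

308°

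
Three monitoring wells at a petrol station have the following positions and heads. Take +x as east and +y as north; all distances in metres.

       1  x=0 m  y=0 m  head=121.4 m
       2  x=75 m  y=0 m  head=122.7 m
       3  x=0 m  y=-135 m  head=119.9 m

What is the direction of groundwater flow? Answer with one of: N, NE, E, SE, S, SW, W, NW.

SW

∂h/∂x = (122.7 − 121.4) / (75 − 0) = +0.01733
∂h/∂y = (119.9 − 121.4) / (-135 − 0) = +0.01111
Flow = −∇h = (-0.01733 east, -0.01111 north), which points southwest.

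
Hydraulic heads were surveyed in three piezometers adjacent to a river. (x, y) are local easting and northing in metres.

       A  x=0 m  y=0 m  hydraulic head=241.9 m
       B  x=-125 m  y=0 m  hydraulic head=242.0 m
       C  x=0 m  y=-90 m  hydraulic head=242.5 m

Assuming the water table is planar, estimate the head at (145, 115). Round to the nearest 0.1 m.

∂h/∂x = (242.0 − 241.9) / (-125 − 0) = -0.0008000
∂h/∂y = (242.5 − 241.9) / (-90 − 0) = -0.006667
h(145, 115) = 241.9 + (-0.0008000)·(145) + (-0.006667)·(115) = 241.9 -0.116 -0.767 = 241.017 m.

241.0 m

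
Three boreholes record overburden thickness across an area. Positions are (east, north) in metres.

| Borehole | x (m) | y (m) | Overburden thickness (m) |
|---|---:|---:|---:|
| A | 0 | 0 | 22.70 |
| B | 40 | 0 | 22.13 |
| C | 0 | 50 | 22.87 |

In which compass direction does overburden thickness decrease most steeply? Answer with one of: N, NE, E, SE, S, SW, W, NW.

E

∂d/∂x = (22.13 − 22.70) / (40 − 0) = -0.01425
∂d/∂y = (22.87 − 22.70) / (50 − 0) = +0.003400
Steepest decrease is along −∇f = (+0.01425 E, -0.003400 N) → east.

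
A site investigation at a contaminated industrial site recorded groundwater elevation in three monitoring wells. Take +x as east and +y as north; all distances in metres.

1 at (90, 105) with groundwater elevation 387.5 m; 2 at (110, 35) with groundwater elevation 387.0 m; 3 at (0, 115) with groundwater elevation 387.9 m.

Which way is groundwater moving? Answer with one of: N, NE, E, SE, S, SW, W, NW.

SE

Differences from 1: to 2 (Δx, Δy, Δh) = (20, -70, -0.5); to 3 = (-90, 10, +0.4).
Determinant of the coordinate differences = 20·10 − (-90)·(-70) = -6100.
∂h/∂x = [(-0.5)·10 − (+0.4)·(-70)] / -6100 = -0.003770
∂h/∂y = [20·(+0.4) − (-90)·(-0.5)] / -6100 = +0.006066
Flow = −∇h = (+0.003770 east, -0.006066 north), which points southeast.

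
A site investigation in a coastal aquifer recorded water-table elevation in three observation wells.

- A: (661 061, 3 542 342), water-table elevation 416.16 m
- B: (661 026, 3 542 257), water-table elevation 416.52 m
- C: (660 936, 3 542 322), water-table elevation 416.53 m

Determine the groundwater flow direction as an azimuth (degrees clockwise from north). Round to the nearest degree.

Taking A as reference: B−A = (-35, -85, +0.36); C−A = (-125, -20, +0.37).
Solve a·Δx + b·Δy = Δh: det = (-35)·(-20) − (-125)·(-85) = -9925.
∂h/∂x = [(+0.36)·(-20) − (+0.37)·(-85)] / -9925 = -0.002443
∂h/∂y = [(-35)·(+0.37) − (-125)·(+0.36)] / -9925 = -0.003229
Flow direction (−∇h) has components (+0.002443 E, +0.003229 N).
Azimuth = atan2(E, N) = atan2(+0.002443, +0.003229) = 37.1° ≈ 037°.

037°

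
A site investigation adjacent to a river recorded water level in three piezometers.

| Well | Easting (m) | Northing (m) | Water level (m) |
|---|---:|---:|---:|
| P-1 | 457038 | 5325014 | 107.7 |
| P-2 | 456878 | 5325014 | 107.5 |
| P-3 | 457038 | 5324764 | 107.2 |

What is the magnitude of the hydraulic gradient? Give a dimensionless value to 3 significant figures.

∂h/∂x = (107.5 − 107.7) / (456878 − 457038) = +0.001250
∂h/∂y = (107.2 − 107.7) / (5324764 − 5325014) = +0.002000
|∇h| = √(0.001250² + 0.002000²) = 0.002358

0.00236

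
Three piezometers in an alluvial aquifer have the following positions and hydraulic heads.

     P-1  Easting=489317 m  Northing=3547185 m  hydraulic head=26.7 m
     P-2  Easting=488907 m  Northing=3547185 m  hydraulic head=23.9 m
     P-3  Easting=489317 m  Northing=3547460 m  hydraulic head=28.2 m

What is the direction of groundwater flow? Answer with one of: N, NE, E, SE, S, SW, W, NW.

SW

∂h/∂x = (23.9 − 26.7) / (488907 − 489317) = +0.006829
∂h/∂y = (28.2 − 26.7) / (3547460 − 3547185) = +0.005455
Flow = −∇h = (-0.006829 east, -0.005455 north), which points southwest.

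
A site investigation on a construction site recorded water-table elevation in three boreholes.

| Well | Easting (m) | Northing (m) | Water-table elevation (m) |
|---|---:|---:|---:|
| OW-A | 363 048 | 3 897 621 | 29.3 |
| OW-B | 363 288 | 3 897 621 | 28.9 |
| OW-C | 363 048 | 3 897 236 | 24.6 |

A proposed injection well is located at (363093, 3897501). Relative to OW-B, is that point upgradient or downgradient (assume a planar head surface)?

∂h/∂x = (28.9 − 29.3) / (363288 − 363048) = -0.001667
∂h/∂y = (24.6 − 29.3) / (3897236 − 3897621) = +0.01221
Head at (363093, 3897501) = 29.3 + (-0.001667)·(45) + (+0.01221)·(-120) = 27.76 m.
That is lower than the 28.9 m at OW-B, so the point is downgradient.

downgradient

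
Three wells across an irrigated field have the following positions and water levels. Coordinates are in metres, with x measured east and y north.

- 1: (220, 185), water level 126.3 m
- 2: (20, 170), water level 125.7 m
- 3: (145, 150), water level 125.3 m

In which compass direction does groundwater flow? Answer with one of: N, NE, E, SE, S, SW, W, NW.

S

Differences from 1: to 2 (Δx, Δy, Δh) = (-200, -15, -0.6); to 3 = (-75, -35, -1.0).
Solve a·Δx + b·Δy = Δh: det = (-200)·(-35) − (-75)·(-15) = 5875.
∂h/∂x = [(-0.6)·(-35) − (-1.0)·(-15)] / 5875 = +0.001021
∂h/∂y = [(-200)·(-1.0) − (-75)·(-0.6)] / 5875 = +0.02638
Flow = −∇h = (-0.001021 east, -0.02638 north), which points south.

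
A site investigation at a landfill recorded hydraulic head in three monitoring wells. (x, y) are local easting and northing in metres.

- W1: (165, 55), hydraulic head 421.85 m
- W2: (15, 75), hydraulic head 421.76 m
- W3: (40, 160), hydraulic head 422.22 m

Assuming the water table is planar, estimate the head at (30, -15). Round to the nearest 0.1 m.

421.3 m

Taking W1 as reference: W2−W1 = (-150, 20, -0.09); W3−W1 = (-125, 105, +0.37).
Solve a·Δx + b·Δy = Δh: det = (-150)·105 − (-125)·20 = -13250.
∂h/∂x = [(-0.09)·105 − (+0.37)·20] / -13250 = +0.001272
∂h/∂y = [(-150)·(+0.37) − (-125)·(-0.09)] / -13250 = +0.005038
h(30, -15) = 421.85 + (+0.001272)·(-135) + (+0.005038)·(-70) = 421.85 -0.172 -0.353 = 421.326 m.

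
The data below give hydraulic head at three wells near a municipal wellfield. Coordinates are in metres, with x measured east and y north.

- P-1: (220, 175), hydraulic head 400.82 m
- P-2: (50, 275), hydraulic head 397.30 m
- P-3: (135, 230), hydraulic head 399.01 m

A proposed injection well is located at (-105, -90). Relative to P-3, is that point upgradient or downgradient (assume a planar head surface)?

downgradient

Differences from P-1: to P-2 (Δx, Δy, Δh) = (-170, 100, -3.52); to P-3 = (-85, 55, -1.81).
Solve a·Δx + b·Δy = Δh: det = (-170)·55 − (-85)·100 = -850.
∂h/∂x = [(-3.52)·55 − (-1.81)·100] / -850 = +0.01482
∂h/∂y = [(-170)·(-1.81) − (-85)·(-3.52)] / -850 = -0.01000
Head at (-105, -90) = 400.82 + (+0.01482)·(-325) + (-0.01000)·(-265) = 398.65 m.
That is lower than the 399.01 m at P-3, so the point is downgradient.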